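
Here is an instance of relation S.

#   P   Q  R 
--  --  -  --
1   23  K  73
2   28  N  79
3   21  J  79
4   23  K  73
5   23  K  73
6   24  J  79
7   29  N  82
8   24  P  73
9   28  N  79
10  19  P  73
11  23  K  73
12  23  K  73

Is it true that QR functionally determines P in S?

(Q=K, R=73): rows 1, 4, 5, 11, 12 → P = 23, 23, 23, 23, 23 ✓
(Q=N, R=79): rows 2, 9 → P = 28, 28 ✓
(Q=J, R=79): rows 3, 6 → P takes values {21, 24} — violation
(Q=N, R=82): row 7 → P = 29 ✓
(Q=P, R=73): rows 8, 10 → P takes values {24, 19} — violation
Two rows agree on QR but differ on P, so QR → P does not hold.

No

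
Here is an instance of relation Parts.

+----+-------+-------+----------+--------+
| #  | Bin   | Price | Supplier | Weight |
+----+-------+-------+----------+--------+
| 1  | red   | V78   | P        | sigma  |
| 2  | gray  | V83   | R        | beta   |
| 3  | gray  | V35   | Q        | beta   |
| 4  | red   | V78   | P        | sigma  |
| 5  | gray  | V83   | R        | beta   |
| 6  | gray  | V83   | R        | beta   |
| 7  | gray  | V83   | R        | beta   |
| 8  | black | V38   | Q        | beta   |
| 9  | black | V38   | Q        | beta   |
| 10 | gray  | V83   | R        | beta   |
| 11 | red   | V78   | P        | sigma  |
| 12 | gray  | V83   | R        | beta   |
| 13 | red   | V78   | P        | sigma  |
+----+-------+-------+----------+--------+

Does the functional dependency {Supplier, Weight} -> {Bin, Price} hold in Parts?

(Supplier=P, Weight=sigma): rows 1, 4, 11, 13 → {Bin,Price} = (red, V78), (red, V78), (red, V78), (red, V78) ✓
(Supplier=R, Weight=beta): rows 2, 5, 6, 7, 10, 12 → {Bin,Price} = (gray, V83), (gray, V83), (gray, V83), (gray, V83), (gray, V83), (gray, V83) ✓
(Supplier=Q, Weight=beta): rows 3, 8, 9 → {Bin,Price} takes values {(gray, V35), (black, V38)} — violation
Two rows agree on {Supplier, Weight} but differ on {Bin, Price}, so {Supplier, Weight} -> {Bin, Price} does not hold.

No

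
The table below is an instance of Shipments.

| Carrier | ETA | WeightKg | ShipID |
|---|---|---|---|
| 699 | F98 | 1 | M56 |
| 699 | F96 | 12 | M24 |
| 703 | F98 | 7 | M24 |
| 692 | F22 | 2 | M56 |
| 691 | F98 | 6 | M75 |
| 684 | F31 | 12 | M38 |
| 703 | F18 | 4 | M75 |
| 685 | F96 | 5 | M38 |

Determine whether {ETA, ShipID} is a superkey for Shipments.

All 8 rows have distinct {ETA, ShipID} values, so {ETA, ShipID} → (all attributes) holds and {ETA, ShipID} is a superkey.

Yes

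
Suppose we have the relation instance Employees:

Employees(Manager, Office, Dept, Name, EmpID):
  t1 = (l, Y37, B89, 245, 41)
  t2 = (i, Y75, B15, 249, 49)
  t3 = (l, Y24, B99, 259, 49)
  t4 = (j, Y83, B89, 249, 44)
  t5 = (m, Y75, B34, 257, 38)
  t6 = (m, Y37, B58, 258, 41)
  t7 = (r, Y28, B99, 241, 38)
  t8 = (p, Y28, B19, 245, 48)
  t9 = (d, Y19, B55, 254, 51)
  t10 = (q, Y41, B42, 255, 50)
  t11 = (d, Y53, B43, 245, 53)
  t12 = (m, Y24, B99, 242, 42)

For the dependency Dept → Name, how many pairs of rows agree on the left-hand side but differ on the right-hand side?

4

Dept=B89: violating pairs (1,4) — 1 pair.
Dept=B99: violating pairs (3,7), (3,12), (7,12) — 3 pairs.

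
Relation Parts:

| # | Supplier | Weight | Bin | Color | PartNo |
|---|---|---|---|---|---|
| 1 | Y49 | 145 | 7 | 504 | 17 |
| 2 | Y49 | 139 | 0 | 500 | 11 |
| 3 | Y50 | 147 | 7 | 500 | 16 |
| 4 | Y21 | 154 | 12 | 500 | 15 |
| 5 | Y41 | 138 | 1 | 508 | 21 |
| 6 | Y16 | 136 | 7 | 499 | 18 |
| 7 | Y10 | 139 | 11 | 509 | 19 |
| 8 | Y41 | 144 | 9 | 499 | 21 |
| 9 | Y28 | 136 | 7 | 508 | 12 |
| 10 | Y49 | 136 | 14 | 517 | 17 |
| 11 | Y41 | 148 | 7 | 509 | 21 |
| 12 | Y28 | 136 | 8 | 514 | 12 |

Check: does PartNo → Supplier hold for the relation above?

Yes

PartNo=17: rows 1, 10 → Supplier = Y49, Y49 ✓
PartNo=11: row 2 → Supplier = Y49 ✓
PartNo=16: row 3 → Supplier = Y50 ✓
PartNo=15: row 4 → Supplier = Y21 ✓
PartNo=21: rows 5, 8, 11 → Supplier = Y41, Y41, Y41 ✓
PartNo=18: row 6 → Supplier = Y16 ✓
PartNo=19: row 7 → Supplier = Y10 ✓
PartNo=12: rows 9, 12 → Supplier = Y28, Y28 ✓
Every PartNo value is associated with a single Supplier value, so PartNo → Supplier holds.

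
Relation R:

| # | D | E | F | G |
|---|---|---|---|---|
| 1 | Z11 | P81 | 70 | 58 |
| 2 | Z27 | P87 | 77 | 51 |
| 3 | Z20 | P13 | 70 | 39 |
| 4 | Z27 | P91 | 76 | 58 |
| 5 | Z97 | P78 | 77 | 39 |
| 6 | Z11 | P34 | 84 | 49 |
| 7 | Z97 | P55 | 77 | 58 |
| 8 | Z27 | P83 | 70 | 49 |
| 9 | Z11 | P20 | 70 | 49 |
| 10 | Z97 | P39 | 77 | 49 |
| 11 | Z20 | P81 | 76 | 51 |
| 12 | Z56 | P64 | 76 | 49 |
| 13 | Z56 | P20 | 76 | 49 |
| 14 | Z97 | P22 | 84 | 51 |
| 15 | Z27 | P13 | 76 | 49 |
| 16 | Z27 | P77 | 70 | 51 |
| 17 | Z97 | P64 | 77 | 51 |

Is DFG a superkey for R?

Rows 12 and 13 have the same DFG value (D=Z56, F=76, G=49) but are distinct tuples, so DFG does not determine every attribute — not a superkey.

No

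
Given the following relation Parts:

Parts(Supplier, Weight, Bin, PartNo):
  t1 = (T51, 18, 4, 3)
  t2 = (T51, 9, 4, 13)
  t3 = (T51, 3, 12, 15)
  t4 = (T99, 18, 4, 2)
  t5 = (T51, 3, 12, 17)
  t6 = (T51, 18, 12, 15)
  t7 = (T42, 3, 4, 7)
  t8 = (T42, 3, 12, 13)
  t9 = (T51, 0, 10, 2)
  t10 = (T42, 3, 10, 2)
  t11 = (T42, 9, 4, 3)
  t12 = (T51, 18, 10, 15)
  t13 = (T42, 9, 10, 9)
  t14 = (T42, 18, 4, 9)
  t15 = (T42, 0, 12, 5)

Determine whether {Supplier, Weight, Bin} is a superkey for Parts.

Rows 3 and 5 have the same {Supplier, Weight, Bin} value (Supplier=T51, Weight=3, Bin=12) but are distinct tuples, so {Supplier, Weight, Bin} does not determine every attribute — not a superkey.

No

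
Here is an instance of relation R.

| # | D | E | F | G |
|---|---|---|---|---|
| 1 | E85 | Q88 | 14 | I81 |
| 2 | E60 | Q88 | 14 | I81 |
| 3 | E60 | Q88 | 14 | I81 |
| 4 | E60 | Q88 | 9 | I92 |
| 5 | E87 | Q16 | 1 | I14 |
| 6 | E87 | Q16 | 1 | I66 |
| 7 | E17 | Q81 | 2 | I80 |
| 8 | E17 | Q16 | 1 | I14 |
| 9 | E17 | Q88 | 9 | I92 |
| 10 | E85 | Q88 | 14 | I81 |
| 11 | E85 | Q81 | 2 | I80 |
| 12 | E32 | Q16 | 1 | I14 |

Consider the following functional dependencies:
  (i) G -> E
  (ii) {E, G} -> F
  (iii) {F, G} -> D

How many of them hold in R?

(i) G -> E: every LHS value maps to a single RHS value — holds.
(ii) {E, G} -> F: every LHS value maps to a single RHS value — holds.
(iii) {F, G} -> D: (F=14, G=I81): rows 1, 2, 3, 10 → D takes values {E85, E60} — violation; (F=9, G=I92): rows 4, 9 → D takes values {E60, E17} — violation; (F=1, G=I14): rows 5, 8, 12 → D takes values {E87, E17, E32} — violation; (F=2, G=I80): rows 7, 11 → D takes values {E17, E85} — violation — fails.
2 of the 3 dependencies hold.

2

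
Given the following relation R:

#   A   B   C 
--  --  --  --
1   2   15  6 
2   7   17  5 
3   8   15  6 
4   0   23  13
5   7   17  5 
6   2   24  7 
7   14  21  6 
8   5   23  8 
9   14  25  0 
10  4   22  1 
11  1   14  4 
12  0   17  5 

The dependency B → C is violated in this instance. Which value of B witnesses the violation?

B=15: rows 1, 3 → C = 6, 6 ✓
B=17: rows 2, 5, 12 → C = 5, 5, 5 ✓
B=23: rows 4, 8 → C takes values {13, 8} — violation
B=24: row 6 → C = 7 ✓
B=21: row 7 → C = 6 ✓
B=25: row 9 → C = 0 ✓
B=22: row 10 → C = 1 ✓
B=14: row 11 → C = 4 ✓
The only B value with inconsistent C is B=23.

23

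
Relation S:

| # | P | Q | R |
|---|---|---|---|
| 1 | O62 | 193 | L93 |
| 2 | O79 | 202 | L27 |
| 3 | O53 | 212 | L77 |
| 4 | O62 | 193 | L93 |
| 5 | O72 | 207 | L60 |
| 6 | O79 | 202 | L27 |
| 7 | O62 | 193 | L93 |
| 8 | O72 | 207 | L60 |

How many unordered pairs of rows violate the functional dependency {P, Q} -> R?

(P=O62, Q=193): all 3 rows agree on R — 0 pairs.
(P=O79, Q=202): all 2 rows agree on R — 0 pairs.
(P=O72, Q=207): all 2 rows agree on R — 0 pairs.

0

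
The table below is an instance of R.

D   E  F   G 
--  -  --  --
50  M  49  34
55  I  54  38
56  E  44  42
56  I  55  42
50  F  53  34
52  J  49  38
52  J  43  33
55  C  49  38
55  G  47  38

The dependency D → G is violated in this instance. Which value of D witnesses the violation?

52

D=50: 2 rows → G = 34, 34 ✓
D=55: 3 rows → G = 38, 38, 38 ✓
D=56: 2 rows → G = 42, 42 ✓
D=52: 2 rows → G takes values {38, 33} — violation
The only D value with inconsistent G is D=52.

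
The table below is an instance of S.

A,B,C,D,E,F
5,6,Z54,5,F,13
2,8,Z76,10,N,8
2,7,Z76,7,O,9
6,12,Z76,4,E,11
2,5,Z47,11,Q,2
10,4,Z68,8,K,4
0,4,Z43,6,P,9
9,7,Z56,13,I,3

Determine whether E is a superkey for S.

Yes

All 8 rows have distinct E values, so E → (all attributes) holds and E is a superkey.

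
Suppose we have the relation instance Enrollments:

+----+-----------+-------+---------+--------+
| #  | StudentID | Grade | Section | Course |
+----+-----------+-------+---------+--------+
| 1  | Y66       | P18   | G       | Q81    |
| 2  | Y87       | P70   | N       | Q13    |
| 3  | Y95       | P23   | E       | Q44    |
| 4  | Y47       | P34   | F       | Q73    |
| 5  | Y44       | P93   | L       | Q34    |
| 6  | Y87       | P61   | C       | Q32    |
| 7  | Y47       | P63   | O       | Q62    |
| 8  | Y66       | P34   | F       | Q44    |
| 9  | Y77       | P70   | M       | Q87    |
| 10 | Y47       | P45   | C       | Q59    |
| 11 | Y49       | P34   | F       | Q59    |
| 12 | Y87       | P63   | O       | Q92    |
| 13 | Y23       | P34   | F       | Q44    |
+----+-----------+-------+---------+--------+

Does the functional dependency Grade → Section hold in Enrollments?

No

Grade=P18: row 1 → Section = G ✓
Grade=P70: rows 2, 9 → Section takes values {N, M} — violation
Grade=P23: row 3 → Section = E ✓
Grade=P34: rows 4, 8, 11, 13 → Section = F, F, F, F ✓
Grade=P93: row 5 → Section = L ✓
Grade=P61: row 6 → Section = C ✓
Grade=P63: rows 7, 12 → Section = O, O ✓
Grade=P45: row 10 → Section = C ✓
Two rows agree on Grade but differ on Section, so Grade → Section does not hold.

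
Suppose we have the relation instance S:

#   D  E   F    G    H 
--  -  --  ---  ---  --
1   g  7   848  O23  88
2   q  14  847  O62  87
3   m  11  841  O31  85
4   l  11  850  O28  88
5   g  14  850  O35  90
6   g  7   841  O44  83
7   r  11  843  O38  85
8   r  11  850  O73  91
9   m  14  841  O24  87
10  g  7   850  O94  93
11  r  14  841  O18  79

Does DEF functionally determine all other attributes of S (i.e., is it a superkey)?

All 11 rows have distinct DEF values, so DEF → (all attributes) holds and DEF is a superkey.

Yes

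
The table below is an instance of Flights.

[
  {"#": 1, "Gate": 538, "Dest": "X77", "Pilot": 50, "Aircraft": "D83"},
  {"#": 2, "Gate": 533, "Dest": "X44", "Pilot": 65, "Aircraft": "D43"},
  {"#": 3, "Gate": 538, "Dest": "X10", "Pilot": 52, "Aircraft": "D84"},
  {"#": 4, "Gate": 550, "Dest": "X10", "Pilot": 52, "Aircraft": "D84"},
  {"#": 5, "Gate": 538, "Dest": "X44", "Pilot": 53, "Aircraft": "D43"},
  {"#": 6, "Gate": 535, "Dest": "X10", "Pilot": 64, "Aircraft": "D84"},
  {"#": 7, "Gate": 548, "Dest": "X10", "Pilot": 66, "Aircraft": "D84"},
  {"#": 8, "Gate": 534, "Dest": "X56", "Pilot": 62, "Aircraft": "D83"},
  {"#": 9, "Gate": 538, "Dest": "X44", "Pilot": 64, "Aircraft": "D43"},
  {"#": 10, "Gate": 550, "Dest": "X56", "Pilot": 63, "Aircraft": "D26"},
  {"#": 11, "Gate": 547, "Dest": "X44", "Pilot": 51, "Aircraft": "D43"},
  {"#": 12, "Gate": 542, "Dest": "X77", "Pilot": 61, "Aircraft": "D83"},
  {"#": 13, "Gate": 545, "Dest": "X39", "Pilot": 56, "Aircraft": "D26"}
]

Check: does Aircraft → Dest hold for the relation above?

No

Aircraft=D83: rows 1, 8, 12 → Dest takes values {X77, X56} — violation
Aircraft=D43: rows 2, 5, 9, 11 → Dest = X44, X44, X44, X44 ✓
Aircraft=D84: rows 3, 4, 6, 7 → Dest = X10, X10, X10, X10 ✓
Aircraft=D26: rows 10, 13 → Dest takes values {X56, X39} — violation
Two rows agree on Aircraft but differ on Dest, so Aircraft → Dest does not hold.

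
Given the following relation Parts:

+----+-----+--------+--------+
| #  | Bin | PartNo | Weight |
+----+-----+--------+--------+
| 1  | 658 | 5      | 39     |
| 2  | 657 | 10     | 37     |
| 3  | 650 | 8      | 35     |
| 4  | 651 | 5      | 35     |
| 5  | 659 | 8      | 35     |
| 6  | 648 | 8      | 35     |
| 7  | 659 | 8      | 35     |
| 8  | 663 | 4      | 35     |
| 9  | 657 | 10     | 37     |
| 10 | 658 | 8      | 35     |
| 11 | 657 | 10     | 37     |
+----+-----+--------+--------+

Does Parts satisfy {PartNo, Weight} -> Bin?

(PartNo=5, Weight=39): row 1 → Bin = 658 ✓
(PartNo=10, Weight=37): rows 2, 9, 11 → Bin = 657, 657, 657 ✓
(PartNo=8, Weight=35): rows 3, 5, 6, 7, 10 → Bin takes values {650, 659, 648, 658} — violation
(PartNo=5, Weight=35): row 4 → Bin = 651 ✓
(PartNo=4, Weight=35): row 8 → Bin = 663 ✓
Two rows agree on {PartNo, Weight} but differ on Bin, so {PartNo, Weight} -> Bin does not hold.

No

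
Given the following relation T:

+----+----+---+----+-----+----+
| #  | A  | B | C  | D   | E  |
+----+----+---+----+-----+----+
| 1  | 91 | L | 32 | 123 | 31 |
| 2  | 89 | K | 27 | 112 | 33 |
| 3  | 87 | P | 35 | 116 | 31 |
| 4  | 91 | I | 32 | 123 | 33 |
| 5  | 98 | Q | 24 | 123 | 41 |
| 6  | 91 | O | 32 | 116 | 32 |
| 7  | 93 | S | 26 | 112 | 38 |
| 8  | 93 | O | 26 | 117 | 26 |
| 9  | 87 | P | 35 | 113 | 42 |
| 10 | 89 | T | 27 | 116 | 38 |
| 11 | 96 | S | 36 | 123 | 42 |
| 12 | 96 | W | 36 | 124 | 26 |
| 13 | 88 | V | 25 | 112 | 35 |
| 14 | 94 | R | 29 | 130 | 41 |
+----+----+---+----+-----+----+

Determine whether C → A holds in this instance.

C=32: rows 1, 4, 6 → A = 91, 91, 91 ✓
C=27: rows 2, 10 → A = 89, 89 ✓
C=35: rows 3, 9 → A = 87, 87 ✓
C=24: row 5 → A = 98 ✓
C=26: rows 7, 8 → A = 93, 93 ✓
C=36: rows 11, 12 → A = 96, 96 ✓
C=25: row 13 → A = 88 ✓
C=29: row 14 → A = 94 ✓
Every C value is associated with a single A value, so C → A holds.

Yes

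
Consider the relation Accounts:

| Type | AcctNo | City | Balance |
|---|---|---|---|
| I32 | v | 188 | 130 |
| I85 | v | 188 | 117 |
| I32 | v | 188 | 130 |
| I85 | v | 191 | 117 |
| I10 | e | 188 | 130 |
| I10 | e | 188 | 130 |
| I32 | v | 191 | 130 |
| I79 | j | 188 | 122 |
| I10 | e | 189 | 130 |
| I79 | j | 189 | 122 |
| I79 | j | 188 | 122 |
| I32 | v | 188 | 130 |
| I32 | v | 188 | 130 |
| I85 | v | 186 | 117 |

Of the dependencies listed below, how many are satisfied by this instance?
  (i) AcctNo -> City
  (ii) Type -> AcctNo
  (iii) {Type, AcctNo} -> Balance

2

(i) AcctNo -> City: AcctNo=v: 8 rows → City takes values {188, 191, 186} — violation; AcctNo=e: 3 rows → City takes values {188, 189} — violation; AcctNo=j: 3 rows → City takes values {188, 189} — violation — fails.
(ii) Type -> AcctNo: every LHS value maps to a single RHS value — holds.
(iii) {Type, AcctNo} -> Balance: every LHS value maps to a single RHS value — holds.
2 of the 3 dependencies hold.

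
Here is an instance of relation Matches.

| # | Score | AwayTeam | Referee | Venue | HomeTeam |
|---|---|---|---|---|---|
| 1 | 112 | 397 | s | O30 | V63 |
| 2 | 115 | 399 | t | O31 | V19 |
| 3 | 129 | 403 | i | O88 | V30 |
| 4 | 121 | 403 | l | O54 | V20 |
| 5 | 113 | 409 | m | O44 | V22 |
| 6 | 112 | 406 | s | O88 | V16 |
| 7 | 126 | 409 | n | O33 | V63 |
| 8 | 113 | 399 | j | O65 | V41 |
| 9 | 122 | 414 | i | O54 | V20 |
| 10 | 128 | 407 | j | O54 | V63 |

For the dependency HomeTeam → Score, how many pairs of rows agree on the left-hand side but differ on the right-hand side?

4

HomeTeam=V63: violating pairs (1,7), (1,10), (7,10) — 3 pairs.
HomeTeam=V20: violating pairs (4,9) — 1 pair.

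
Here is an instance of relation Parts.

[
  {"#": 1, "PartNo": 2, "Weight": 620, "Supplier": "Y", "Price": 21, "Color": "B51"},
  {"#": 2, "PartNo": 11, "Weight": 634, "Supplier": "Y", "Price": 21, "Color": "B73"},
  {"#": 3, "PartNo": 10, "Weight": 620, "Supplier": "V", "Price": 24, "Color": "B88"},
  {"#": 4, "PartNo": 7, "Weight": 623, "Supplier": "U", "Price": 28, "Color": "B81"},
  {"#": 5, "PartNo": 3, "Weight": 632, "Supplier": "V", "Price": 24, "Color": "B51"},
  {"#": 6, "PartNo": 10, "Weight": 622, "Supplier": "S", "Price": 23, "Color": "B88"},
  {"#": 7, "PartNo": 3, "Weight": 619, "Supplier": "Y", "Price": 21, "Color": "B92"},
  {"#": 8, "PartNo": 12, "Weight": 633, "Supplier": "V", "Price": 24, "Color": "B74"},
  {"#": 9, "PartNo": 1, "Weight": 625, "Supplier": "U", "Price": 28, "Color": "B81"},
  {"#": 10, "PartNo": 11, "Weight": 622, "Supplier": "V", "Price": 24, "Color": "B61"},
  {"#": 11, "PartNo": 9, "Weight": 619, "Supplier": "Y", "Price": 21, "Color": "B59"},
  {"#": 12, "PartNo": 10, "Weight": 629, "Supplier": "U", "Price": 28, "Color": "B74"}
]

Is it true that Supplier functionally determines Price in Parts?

Supplier=Y: rows 1, 2, 7, 11 → Price = 21, 21, 21, 21 ✓
Supplier=V: rows 3, 5, 8, 10 → Price = 24, 24, 24, 24 ✓
Supplier=U: rows 4, 9, 12 → Price = 28, 28, 28 ✓
Supplier=S: row 6 → Price = 23 ✓
Every Supplier value is associated with a single Price value, so Supplier -> Price holds.

Yes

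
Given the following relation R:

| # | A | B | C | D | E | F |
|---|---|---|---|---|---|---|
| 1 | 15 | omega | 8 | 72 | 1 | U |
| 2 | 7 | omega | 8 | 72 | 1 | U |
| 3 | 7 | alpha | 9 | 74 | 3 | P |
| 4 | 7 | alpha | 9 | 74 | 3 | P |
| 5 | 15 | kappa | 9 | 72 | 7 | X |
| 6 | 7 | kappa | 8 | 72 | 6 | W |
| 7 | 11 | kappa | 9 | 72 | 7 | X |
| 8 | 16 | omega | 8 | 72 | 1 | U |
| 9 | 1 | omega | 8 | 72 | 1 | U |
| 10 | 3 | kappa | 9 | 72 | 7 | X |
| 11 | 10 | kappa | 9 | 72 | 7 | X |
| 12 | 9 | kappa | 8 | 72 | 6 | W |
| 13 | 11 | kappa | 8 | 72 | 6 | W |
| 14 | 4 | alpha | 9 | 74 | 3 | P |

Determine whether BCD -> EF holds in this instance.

(B=omega, C=8, D=72): rows 1, 2, 8, 9 → {E,F} = (1, U), (1, U), (1, U), (1, U) ✓
(B=alpha, C=9, D=74): rows 3, 4, 14 → {E,F} = (3, P), (3, P), (3, P) ✓
(B=kappa, C=9, D=72): rows 5, 7, 10, 11 → {E,F} = (7, X), (7, X), (7, X), (7, X) ✓
(B=kappa, C=8, D=72): rows 6, 12, 13 → {E,F} = (6, W), (6, W), (6, W) ✓
Every BCD value is associated with a single EF value, so BCD -> EF holds.

Yes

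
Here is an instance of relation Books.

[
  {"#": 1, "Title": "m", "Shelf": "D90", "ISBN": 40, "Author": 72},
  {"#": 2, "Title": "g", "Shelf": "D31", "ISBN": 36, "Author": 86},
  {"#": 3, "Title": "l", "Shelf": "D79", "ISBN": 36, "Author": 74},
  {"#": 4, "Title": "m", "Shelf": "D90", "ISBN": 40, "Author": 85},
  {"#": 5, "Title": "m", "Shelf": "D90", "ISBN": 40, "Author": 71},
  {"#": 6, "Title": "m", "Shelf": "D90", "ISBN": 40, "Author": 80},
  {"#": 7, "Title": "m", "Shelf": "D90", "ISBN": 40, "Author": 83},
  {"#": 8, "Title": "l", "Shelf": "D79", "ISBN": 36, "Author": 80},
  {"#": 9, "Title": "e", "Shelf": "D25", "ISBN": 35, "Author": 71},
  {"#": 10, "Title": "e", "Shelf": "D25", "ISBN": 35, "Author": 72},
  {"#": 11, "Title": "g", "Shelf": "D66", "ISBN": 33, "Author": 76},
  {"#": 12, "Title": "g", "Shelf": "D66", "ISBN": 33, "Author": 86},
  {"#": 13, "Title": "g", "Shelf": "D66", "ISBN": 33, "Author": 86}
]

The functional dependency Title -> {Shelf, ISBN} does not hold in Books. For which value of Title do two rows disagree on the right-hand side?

g

Title=m: rows 1, 4, 5, 6, 7 → {Shelf,ISBN} = (D90, 40), (D90, 40), (D90, 40), (D90, 40), (D90, 40) ✓
Title=g: rows 2, 11, 12, 13 → {Shelf,ISBN} takes values {(D31, 36), (D66, 33)} — violation
Title=l: rows 3, 8 → {Shelf,ISBN} = (D79, 36), (D79, 36) ✓
Title=e: rows 9, 10 → {Shelf,ISBN} = (D25, 35), (D25, 35) ✓
The only Title value with inconsistent RHS is Title=g.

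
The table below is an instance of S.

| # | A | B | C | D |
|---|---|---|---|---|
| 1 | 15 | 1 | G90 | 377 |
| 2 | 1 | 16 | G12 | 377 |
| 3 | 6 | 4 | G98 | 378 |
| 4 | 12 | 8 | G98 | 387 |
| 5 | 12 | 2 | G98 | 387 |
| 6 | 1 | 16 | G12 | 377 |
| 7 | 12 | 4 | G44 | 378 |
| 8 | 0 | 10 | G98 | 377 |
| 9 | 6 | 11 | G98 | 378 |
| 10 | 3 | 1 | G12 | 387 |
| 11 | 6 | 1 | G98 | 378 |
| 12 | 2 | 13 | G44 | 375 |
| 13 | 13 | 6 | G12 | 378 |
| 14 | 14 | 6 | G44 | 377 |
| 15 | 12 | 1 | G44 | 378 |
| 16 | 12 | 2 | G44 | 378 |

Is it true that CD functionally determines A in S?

(C=G90, D=377): row 1 → A = 15 ✓
(C=G12, D=377): rows 2, 6 → A = 1, 1 ✓
(C=G98, D=378): rows 3, 9, 11 → A = 6, 6, 6 ✓
(C=G98, D=387): rows 4, 5 → A = 12, 12 ✓
(C=G44, D=378): rows 7, 15, 16 → A = 12, 12, 12 ✓
(C=G98, D=377): row 8 → A = 0 ✓
(C=G12, D=387): row 10 → A = 3 ✓
(C=G44, D=375): row 12 → A = 2 ✓
(C=G12, D=378): row 13 → A = 13 ✓
(C=G44, D=377): row 14 → A = 14 ✓
Every CD value is associated with a single A value, so CD -> A holds.

Yes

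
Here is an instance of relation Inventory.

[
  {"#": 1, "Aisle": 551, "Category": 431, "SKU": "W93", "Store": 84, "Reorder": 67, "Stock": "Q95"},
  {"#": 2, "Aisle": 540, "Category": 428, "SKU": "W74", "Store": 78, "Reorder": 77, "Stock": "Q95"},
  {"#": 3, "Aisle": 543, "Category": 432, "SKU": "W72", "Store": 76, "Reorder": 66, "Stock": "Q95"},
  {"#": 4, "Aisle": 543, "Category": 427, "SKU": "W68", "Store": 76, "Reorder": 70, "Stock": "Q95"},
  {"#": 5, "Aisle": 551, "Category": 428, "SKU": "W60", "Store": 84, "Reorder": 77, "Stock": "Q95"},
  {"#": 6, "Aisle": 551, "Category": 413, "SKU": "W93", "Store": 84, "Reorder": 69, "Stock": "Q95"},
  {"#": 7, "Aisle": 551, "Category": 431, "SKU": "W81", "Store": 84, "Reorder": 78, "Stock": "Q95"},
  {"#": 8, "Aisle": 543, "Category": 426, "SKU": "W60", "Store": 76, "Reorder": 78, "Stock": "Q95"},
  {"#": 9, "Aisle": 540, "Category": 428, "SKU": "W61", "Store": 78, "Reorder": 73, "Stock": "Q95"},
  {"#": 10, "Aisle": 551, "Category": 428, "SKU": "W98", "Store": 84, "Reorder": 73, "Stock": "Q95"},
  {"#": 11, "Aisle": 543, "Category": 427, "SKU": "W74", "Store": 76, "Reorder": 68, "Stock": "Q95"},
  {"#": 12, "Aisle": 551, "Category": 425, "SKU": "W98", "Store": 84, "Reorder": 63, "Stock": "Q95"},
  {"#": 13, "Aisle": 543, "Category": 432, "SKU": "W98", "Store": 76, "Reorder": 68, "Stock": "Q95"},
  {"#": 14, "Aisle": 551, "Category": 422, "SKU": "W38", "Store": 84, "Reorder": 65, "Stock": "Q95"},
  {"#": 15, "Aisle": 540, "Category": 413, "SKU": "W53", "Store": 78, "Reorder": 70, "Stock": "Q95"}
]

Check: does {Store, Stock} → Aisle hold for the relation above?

Yes

(Store=84, Stock=Q95): rows 1, 5, 6, 7, 10, 12, 14 → Aisle = 551, 551, 551, 551, 551, 551, 551 ✓
(Store=78, Stock=Q95): rows 2, 9, 15 → Aisle = 540, 540, 540 ✓
(Store=76, Stock=Q95): rows 3, 4, 8, 11, 13 → Aisle = 543, 543, 543, 543, 543 ✓
Every {Store, Stock} value is associated with a single Aisle value, so {Store, Stock} → Aisle holds.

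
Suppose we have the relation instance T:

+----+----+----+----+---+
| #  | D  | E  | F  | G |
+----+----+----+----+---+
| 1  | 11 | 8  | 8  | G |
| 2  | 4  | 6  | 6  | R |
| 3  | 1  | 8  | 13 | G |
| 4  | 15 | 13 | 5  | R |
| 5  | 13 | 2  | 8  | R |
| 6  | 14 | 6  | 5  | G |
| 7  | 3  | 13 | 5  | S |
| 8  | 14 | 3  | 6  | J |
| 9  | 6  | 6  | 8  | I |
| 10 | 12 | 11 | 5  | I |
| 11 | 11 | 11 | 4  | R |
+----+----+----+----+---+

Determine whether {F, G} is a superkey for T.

Yes

All 11 rows have distinct {F, G} values, so {F, G} → (all attributes) holds and {F, G} is a superkey.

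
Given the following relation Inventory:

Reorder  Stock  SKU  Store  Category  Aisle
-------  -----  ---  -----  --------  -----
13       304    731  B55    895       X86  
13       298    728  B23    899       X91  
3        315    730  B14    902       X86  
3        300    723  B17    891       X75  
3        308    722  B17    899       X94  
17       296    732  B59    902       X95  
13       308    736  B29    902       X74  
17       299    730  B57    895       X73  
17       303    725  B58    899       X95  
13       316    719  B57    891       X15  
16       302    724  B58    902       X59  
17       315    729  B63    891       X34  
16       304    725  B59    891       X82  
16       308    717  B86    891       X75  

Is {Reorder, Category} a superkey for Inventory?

Two distinct rows share (Reorder=16, Category=891), so {Reorder, Category} does not determine every attribute — not a superkey.

No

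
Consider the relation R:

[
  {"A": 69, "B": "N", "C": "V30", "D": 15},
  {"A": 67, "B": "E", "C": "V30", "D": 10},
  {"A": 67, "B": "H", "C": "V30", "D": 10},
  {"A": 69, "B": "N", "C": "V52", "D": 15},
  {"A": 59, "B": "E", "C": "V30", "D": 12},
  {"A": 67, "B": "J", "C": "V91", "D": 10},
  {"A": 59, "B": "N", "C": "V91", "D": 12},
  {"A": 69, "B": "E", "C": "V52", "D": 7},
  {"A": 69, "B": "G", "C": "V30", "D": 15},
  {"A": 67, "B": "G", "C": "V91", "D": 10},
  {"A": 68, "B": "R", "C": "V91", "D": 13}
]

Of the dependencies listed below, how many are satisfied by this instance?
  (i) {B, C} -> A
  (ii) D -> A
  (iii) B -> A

1

(i) {B, C} -> A: (B=E, C=V30): 2 rows → A takes values {67, 59} — violation — fails.
(ii) D -> A: every LHS value maps to a single RHS value — holds.
(iii) B -> A: B=N: 3 rows → A takes values {69, 59} — violation; B=E: 3 rows → A takes values {67, 59, 69} — violation; B=G: 2 rows → A takes values {69, 67} — violation — fails.
1 of the 3 dependencies holds.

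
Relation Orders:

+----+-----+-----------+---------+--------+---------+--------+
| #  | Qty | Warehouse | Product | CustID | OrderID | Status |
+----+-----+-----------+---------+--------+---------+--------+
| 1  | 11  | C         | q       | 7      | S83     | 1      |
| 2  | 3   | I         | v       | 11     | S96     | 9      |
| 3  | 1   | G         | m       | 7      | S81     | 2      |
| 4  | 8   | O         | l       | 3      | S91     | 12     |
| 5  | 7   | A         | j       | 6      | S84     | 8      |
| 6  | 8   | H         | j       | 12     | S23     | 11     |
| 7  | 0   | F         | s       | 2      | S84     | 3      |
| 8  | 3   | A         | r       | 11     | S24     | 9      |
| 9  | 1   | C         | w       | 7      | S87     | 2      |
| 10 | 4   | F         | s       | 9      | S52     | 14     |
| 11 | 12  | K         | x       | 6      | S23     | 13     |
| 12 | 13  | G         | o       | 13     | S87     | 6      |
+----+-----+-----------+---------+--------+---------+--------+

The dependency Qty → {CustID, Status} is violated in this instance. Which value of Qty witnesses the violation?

8

Qty=11: row 1 → {CustID,Status} = (7, 1) ✓
Qty=3: rows 2, 8 → {CustID,Status} = (11, 9), (11, 9) ✓
Qty=1: rows 3, 9 → {CustID,Status} = (7, 2), (7, 2) ✓
Qty=8: rows 4, 6 → {CustID,Status} takes values {(3, 12), (12, 11)} — violation
Qty=7: row 5 → {CustID,Status} = (6, 8) ✓
Qty=0: row 7 → {CustID,Status} = (2, 3) ✓
Qty=4: row 10 → {CustID,Status} = (9, 14) ✓
Qty=12: row 11 → {CustID,Status} = (6, 13) ✓
Qty=13: row 12 → {CustID,Status} = (13, 6) ✓
The only Qty value with inconsistent RHS is Qty=8.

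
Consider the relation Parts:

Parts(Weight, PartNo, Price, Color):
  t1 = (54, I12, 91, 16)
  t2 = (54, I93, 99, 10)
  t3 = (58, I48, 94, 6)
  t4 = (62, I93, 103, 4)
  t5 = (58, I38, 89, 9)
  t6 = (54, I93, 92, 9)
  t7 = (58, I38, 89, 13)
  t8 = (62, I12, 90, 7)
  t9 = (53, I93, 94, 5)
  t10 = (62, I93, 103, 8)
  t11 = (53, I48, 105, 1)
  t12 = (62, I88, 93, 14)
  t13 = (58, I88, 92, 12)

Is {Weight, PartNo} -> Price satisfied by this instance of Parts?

(Weight=54, PartNo=I12): row 1 → Price = 91 ✓
(Weight=54, PartNo=I93): rows 2, 6 → Price takes values {99, 92} — violation
(Weight=58, PartNo=I48): row 3 → Price = 94 ✓
(Weight=62, PartNo=I93): rows 4, 10 → Price = 103, 103 ✓
(Weight=58, PartNo=I38): rows 5, 7 → Price = 89, 89 ✓
(Weight=62, PartNo=I12): row 8 → Price = 90 ✓
(Weight=53, PartNo=I93): row 9 → Price = 94 ✓
(Weight=53, PartNo=I48): row 11 → Price = 105 ✓
(Weight=62, PartNo=I88): row 12 → Price = 93 ✓
(Weight=58, PartNo=I88): row 13 → Price = 92 ✓
Two rows agree on {Weight, PartNo} but differ on Price, so {Weight, PartNo} -> Price does not hold.

No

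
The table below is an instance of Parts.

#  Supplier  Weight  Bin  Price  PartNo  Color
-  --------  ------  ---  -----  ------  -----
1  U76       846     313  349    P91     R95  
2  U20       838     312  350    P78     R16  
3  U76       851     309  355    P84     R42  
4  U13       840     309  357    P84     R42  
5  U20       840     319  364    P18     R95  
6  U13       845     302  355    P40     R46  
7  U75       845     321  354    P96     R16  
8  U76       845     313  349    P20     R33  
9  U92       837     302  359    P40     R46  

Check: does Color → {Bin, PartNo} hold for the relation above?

Color=R95: rows 1, 5 → {Bin,PartNo} takes values {(313, P91), (319, P18)} — violation
Color=R16: rows 2, 7 → {Bin,PartNo} takes values {(312, P78), (321, P96)} — violation
Color=R42: rows 3, 4 → {Bin,PartNo} = (309, P84), (309, P84) ✓
Color=R46: rows 6, 9 → {Bin,PartNo} = (302, P40), (302, P40) ✓
Color=R33: row 8 → {Bin,PartNo} = (313, P20) ✓
Two rows agree on Color but differ on {Bin, PartNo}, so Color → {Bin, PartNo} does not hold.

No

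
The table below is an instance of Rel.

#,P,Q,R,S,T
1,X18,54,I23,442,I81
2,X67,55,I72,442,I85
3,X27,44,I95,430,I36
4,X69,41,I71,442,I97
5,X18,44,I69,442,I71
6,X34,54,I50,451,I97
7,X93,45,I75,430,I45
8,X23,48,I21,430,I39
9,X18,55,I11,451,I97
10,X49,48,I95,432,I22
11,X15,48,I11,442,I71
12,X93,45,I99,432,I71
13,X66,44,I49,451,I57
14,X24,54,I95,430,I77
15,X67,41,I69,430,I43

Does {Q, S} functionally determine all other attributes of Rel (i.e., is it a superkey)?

All 15 rows have distinct {Q, S} values, so {Q, S} → (all attributes) holds and {Q, S} is a superkey.

Yes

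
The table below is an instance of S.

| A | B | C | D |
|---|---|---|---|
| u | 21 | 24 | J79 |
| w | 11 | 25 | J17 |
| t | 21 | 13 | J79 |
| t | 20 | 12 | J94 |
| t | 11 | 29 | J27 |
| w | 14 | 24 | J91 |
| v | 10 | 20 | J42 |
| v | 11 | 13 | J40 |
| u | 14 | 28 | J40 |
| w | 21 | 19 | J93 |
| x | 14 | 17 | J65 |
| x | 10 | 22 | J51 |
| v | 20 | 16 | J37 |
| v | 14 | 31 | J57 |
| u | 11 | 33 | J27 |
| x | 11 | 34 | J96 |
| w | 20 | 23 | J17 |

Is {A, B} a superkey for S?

All 17 rows have distinct {A, B} values, so {A, B} → (all attributes) holds and {A, B} is a superkey.

Yes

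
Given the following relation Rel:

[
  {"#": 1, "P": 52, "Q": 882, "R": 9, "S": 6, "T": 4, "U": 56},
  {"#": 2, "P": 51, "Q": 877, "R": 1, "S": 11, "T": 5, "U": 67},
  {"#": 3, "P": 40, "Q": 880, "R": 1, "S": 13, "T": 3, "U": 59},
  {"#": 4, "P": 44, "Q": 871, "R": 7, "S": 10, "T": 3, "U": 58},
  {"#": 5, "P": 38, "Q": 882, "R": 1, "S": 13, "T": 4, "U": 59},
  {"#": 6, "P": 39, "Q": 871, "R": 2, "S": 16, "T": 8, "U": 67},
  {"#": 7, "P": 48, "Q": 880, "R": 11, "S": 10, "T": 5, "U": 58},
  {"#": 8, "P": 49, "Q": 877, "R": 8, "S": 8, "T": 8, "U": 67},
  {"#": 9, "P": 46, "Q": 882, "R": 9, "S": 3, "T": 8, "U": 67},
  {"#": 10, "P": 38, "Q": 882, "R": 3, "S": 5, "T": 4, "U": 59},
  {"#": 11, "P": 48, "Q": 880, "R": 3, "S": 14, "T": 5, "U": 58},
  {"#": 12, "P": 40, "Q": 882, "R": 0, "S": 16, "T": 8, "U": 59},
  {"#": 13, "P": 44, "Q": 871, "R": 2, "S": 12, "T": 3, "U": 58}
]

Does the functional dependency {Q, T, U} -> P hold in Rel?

Yes

(Q=882, T=4, U=56): row 1 → P = 52 ✓
(Q=877, T=5, U=67): row 2 → P = 51 ✓
(Q=880, T=3, U=59): row 3 → P = 40 ✓
(Q=871, T=3, U=58): rows 4, 13 → P = 44, 44 ✓
(Q=882, T=4, U=59): rows 5, 10 → P = 38, 38 ✓
(Q=871, T=8, U=67): row 6 → P = 39 ✓
(Q=880, T=5, U=58): rows 7, 11 → P = 48, 48 ✓
(Q=877, T=8, U=67): row 8 → P = 49 ✓
(Q=882, T=8, U=67): row 9 → P = 46 ✓
(Q=882, T=8, U=59): row 12 → P = 40 ✓
Every {Q, T, U} value is associated with a single P value, so {Q, T, U} -> P holds.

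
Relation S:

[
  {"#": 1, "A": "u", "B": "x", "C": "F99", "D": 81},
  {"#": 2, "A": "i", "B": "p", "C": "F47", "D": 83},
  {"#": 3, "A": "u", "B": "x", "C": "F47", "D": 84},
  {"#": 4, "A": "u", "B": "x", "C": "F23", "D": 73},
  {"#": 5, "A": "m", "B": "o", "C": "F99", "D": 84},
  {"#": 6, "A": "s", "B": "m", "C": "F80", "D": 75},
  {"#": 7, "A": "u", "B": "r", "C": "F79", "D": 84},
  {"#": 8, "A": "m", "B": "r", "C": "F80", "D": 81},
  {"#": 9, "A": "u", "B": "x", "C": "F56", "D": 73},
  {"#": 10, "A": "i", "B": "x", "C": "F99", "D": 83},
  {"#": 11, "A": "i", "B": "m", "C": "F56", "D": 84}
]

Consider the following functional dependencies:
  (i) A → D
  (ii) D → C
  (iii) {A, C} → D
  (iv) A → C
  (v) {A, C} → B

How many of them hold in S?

2

(i) A → D: A=u: rows 1, 3, 4, 7, 9 → D takes values {81, 84, 73} — violation; A=i: rows 2, 10, 11 → D takes values {83, 84} — violation; A=m: rows 5, 8 → D takes values {84, 81} — violation — fails.
(ii) D → C: D=81: rows 1, 8 → C takes values {F99, F80} — violation; D=83: rows 2, 10 → C takes values {F47, F99} — violation; D=84: rows 3, 5, 7, 11 → C takes values {F47, F99, F79, F56} — violation; D=73: rows 4, 9 → C takes values {F23, F56} — violation — fails.
(iii) {A, C} → D: every LHS value maps to a single RHS value — holds.
(iv) A → C: A=u: rows 1, 3, 4, 7, 9 → C takes values {F99, F47, F23, F79, F56} — violation; A=i: rows 2, 10, 11 → C takes values {F47, F99, F56} — violation; A=m: rows 5, 8 → C takes values {F99, F80} — violation — fails.
(v) {A, C} → B: every LHS value maps to a single RHS value — holds.
2 of the 5 dependencies hold.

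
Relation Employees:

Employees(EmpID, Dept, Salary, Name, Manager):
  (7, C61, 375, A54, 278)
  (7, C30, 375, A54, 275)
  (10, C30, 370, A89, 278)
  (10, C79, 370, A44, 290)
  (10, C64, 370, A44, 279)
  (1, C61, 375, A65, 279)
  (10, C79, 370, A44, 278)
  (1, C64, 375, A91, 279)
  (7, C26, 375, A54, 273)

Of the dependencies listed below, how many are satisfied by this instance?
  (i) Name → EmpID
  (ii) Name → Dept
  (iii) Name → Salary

2

(i) Name → EmpID: every LHS value maps to a single RHS value — holds.
(ii) Name → Dept: Name=A54: 3 rows → Dept takes values {C61, C30, C26} — violation; Name=A44: 3 rows → Dept takes values {C79, C64} — violation — fails.
(iii) Name → Salary: every LHS value maps to a single RHS value — holds.
2 of the 3 dependencies hold.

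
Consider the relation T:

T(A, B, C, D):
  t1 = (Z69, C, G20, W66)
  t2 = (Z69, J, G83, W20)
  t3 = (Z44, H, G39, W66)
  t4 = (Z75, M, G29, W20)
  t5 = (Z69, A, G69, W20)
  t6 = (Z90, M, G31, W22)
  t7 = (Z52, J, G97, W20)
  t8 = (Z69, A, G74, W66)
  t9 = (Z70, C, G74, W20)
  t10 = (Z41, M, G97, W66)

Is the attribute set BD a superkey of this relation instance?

Rows 2 and 7 have the same BD value (B=J, D=W20) but are distinct tuples, so BD does not determine every attribute — not a superkey.

No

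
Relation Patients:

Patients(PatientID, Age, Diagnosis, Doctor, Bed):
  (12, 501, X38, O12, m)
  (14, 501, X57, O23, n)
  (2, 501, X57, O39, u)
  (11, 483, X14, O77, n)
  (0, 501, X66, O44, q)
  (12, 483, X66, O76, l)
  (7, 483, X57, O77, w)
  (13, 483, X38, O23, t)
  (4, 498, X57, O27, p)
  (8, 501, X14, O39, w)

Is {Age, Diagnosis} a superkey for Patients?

Two distinct rows share (Age=501, Diagnosis=X57), so {Age, Diagnosis} does not determine every attribute — not a superkey.

No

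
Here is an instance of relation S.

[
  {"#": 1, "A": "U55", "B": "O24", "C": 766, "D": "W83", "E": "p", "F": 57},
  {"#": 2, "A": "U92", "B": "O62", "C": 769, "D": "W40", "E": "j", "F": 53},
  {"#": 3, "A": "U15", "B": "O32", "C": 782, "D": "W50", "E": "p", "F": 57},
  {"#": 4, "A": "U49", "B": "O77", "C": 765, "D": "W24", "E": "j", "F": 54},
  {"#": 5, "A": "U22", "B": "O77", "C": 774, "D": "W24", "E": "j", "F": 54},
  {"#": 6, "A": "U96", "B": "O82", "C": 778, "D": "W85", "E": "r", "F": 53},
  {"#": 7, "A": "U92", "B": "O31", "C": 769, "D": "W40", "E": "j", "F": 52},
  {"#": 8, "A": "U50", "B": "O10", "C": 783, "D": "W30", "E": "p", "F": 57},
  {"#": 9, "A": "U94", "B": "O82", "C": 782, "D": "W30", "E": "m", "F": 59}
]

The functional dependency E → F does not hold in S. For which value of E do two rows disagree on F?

j

E=p: rows 1, 3, 8 → F = 57, 57, 57 ✓
E=j: rows 2, 4, 5, 7 → F takes values {53, 54, 52} — violation
E=r: row 6 → F = 53 ✓
E=m: row 9 → F = 59 ✓
The only E value with inconsistent F is E=j.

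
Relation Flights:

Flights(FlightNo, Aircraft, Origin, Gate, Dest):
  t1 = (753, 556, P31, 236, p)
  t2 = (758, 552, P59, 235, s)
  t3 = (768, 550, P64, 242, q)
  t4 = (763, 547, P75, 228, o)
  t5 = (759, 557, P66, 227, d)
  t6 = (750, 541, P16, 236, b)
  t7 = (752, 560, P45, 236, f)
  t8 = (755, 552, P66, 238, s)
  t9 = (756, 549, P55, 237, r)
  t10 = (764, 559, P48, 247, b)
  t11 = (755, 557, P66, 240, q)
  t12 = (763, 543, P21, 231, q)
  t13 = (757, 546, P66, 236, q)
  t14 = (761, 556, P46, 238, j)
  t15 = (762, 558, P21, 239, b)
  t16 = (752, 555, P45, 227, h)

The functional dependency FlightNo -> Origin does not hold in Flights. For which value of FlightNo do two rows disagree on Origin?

FlightNo=753: row 1 → Origin = P31 ✓
FlightNo=758: row 2 → Origin = P59 ✓
FlightNo=768: row 3 → Origin = P64 ✓
FlightNo=763: rows 4, 12 → Origin takes values {P75, P21} — violation
FlightNo=759: row 5 → Origin = P66 ✓
FlightNo=750: row 6 → Origin = P16 ✓
FlightNo=752: rows 7, 16 → Origin = P45, P45 ✓
FlightNo=755: rows 8, 11 → Origin = P66, P66 ✓
FlightNo=756: row 9 → Origin = P55 ✓
FlightNo=764: row 10 → Origin = P48 ✓
FlightNo=757: row 13 → Origin = P66 ✓
FlightNo=761: row 14 → Origin = P46 ✓
FlightNo=762: row 15 → Origin = P21 ✓
The only FlightNo value with inconsistent Origin is FlightNo=763.

763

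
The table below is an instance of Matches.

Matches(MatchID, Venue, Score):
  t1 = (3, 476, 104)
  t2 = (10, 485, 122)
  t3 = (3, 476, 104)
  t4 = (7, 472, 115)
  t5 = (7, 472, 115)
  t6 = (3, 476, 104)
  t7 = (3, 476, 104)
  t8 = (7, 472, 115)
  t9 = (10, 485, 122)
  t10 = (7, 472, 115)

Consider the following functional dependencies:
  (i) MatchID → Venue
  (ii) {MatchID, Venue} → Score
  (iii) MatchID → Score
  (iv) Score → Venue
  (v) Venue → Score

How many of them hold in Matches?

(i) MatchID → Venue: every LHS value maps to a single RHS value — holds.
(ii) {MatchID, Venue} → Score: every LHS value maps to a single RHS value — holds.
(iii) MatchID → Score: every LHS value maps to a single RHS value — holds.
(iv) Score → Venue: every LHS value maps to a single RHS value — holds.
(v) Venue → Score: every LHS value maps to a single RHS value — holds.
5 of the 5 dependencies hold.

5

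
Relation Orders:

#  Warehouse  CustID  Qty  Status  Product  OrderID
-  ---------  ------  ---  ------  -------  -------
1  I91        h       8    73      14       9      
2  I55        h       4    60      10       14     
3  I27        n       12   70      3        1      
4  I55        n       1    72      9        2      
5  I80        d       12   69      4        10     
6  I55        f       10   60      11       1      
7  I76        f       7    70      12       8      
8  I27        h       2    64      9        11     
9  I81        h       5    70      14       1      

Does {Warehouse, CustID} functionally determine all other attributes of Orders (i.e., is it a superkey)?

Yes

All 9 rows have distinct {Warehouse, CustID} values, so {Warehouse, CustID} → (all attributes) holds and {Warehouse, CustID} is a superkey.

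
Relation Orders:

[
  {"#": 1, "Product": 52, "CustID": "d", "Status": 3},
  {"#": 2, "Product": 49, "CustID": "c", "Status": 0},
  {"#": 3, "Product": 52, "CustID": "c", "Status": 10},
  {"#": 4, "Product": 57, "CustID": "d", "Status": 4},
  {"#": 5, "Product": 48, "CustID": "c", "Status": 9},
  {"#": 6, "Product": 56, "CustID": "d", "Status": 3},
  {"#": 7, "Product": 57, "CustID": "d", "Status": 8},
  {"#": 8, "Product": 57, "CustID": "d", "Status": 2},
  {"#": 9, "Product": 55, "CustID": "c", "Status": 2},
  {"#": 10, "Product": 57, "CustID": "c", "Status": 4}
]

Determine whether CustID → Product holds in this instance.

CustID=d: rows 1, 4, 6, 7, 8 → Product takes values {52, 57, 56} — violation
CustID=c: rows 2, 3, 5, 9, 10 → Product takes values {49, 52, 48, 55, 57} — violation
Two rows agree on CustID but differ on Product, so CustID → Product does not hold.

No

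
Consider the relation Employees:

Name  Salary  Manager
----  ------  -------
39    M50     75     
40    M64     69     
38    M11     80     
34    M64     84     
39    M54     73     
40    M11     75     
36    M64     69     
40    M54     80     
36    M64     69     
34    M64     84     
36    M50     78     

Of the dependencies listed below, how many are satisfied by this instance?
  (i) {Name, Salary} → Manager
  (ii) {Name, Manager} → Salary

2

(i) {Name, Salary} → Manager: every LHS value maps to a single RHS value — holds.
(ii) {Name, Manager} → Salary: every LHS value maps to a single RHS value — holds.
2 of the 2 dependencies hold.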